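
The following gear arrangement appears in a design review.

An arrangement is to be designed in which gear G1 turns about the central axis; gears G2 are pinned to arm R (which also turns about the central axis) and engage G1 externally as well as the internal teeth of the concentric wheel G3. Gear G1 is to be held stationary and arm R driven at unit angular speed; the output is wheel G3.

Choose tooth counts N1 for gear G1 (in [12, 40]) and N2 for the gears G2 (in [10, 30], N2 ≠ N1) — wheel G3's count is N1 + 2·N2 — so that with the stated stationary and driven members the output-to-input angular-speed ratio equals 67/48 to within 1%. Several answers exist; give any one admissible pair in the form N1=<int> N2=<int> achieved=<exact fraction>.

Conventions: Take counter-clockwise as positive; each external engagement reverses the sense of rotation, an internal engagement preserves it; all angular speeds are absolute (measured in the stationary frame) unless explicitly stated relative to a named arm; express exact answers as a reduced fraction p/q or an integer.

N1=38 N2=29 achieved=67/48

topology: planetary set — design target 67/48, arm = carrier (Willis)
Willis with ω_sun = 0: ω_ring/ω_arm = (N1+N3)/N3; set equal to 67/48  ⇒  N3/N1 = 1/(67/48 − 1) = 48/19
N3 = N1 + 2·N2  ⇒  N2/N1 = (N3/N1 − 1)/2 = (48/19 − 1)/2 = 29/38
smallest multiple with N1 ≥ 12 and N2 ≥ 10: k = 1  ⇒  N1 = 1·38 = 38, N2 = 1·29 = 29 (N1 ≤ 40, N2 ≤ 30, N2 ≠ N1 ✓), N3 = 38 + 2·29 = 96
check: (N1+N3)/N3 with N1 = 38, N3 = 96 gives 67/48; |achieved − target| = 0 ≤ 67/4800 ✓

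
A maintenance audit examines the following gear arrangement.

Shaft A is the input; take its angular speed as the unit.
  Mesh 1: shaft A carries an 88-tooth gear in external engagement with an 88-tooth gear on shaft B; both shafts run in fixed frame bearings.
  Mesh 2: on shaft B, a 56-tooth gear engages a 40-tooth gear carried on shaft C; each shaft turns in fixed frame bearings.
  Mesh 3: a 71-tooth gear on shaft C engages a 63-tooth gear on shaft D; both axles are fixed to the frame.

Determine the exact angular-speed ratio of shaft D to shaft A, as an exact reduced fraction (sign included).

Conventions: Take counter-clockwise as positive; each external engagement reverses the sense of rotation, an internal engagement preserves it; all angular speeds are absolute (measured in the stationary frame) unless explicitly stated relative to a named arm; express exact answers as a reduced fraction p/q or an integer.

-71/45

class = fixed-axis compound train [3 meshes; 3 ratios multiply, 3 sense flips]
mesh 1 [88T→88T]: running ratio 1, sense −
mesh 2 [56T→40T]: running ratio 7/5, sense +
mesh 3 [71T→63T]: running ratio 71/45, sense −
ω_out/ω_in = -71/45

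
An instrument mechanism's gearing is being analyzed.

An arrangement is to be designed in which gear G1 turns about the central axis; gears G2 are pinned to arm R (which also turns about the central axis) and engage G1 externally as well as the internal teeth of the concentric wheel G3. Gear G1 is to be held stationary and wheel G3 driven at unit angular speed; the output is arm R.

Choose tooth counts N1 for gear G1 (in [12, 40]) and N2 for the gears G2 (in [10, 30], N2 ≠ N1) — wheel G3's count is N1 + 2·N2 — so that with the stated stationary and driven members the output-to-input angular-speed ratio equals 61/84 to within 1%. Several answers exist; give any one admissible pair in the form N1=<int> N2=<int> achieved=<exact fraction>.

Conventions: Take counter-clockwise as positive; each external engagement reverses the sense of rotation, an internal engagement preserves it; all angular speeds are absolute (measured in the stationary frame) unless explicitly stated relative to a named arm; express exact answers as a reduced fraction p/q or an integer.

planetary set to be sized for 61/84 (Willis relation)
Willis with ω_sun = 0: ω_arm/ω_ring = N3/(N1+N3); set equal to 61/84  ⇒  N3/N1 = (61/84)/(1 − 61/84) = 61/23
N3 = N1 + 2·N2  ⇒  N2/N1 = (N3/N1 − 1)/2 = (61/23 − 1)/2 = 19/23
smallest multiple with N1 ≥ 12 and N2 ≥ 10: k = 1  ⇒  N1 = 1·23 = 23, N2 = 1·19 = 19 (N1 ≤ 40, N2 ≤ 30, N2 ≠ N1 ✓), N3 = 23 + 2·19 = 61
check: N3/(N1+N3) with N1 = 23, N3 = 61 gives 61/84; |achieved − target| = 0 ≤ 61/8400 ✓

N1=23 N2=19 achieved=61/84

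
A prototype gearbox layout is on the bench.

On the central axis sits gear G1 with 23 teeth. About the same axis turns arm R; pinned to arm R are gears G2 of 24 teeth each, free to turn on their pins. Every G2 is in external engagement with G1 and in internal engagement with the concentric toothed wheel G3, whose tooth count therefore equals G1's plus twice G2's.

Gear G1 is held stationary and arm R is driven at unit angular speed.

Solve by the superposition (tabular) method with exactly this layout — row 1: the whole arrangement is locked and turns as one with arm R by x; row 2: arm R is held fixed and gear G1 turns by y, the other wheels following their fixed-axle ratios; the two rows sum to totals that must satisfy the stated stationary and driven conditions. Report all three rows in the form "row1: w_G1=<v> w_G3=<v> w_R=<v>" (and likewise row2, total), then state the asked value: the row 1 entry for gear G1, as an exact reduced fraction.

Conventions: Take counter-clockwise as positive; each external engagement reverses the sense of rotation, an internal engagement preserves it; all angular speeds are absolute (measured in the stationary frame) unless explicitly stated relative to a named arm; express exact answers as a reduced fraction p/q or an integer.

row1: w_G1=1 w_G3=1 w_R=1
row2: w_G1=-1 w_G3=23/71 w_R=0
total: w_G1=0 w_G3=94/71 w_R=1
asked value: 1

topology: planetary set — G1 23T / G2 24T / G3 71T, arm = carrier (Willis)
row 1 (train locked, turned with arm): all members turn x
superposition row 2 [arm held]: sun y, ring −(23/71)·y, arm 0
boundary: total ω_sun = x + y = 0 and total ω_arm = x = 1  ⇒  y = -1, x = 1
row 2 ring = −(23/71)·(-1) = 23/71
totals (row 1 + row 2): sun 1 + (-1) = 0, ring 1 + 23/71 = 94/71, arm 1 + 0 = 1
asked cell (row1, sun) = 1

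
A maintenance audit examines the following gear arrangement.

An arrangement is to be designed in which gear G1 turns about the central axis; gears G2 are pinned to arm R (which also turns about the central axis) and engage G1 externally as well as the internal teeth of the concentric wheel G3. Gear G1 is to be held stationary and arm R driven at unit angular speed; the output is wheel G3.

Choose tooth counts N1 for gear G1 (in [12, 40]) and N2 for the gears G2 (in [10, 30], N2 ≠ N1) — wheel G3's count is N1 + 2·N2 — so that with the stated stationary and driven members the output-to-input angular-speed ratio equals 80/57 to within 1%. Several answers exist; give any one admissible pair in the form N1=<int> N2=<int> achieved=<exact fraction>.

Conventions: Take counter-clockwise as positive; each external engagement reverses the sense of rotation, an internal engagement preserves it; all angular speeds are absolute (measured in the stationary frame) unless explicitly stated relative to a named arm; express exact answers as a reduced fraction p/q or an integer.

N1=23 N2=17 achieved=80/57

topology: planetary set — design target 80/57, arm = carrier (Willis)
Willis with ω_sun = 0: ω_ring/ω_arm = (N1+N3)/N3; set equal to 80/57  ⇒  N3/N1 = 1/(80/57 − 1) = 57/23
N3 = N1 + 2·N2  ⇒  N2/N1 = (N3/N1 − 1)/2 = (57/23 − 1)/2 = 17/23
smallest multiple with N1 ≥ 12 and N2 ≥ 10: k = 1  ⇒  N1 = 1·23 = 23, N2 = 1·17 = 17 (N1 ≤ 40, N2 ≤ 30, N2 ≠ N1 ✓), N3 = 23 + 2·17 = 57
check: (N1+N3)/N3 with N1 = 23, N3 = 57 gives 80/57; |achieved − target| = 0 ≤ 4/285 ✓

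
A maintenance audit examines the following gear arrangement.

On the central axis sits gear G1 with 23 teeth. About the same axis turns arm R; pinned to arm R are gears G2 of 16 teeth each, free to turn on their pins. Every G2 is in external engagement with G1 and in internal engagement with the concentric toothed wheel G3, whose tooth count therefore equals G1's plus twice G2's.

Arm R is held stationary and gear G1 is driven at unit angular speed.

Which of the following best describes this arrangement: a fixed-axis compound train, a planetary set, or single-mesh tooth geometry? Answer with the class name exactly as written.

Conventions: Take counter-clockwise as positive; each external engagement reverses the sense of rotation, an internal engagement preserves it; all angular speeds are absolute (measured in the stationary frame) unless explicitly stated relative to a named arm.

recognized (axles ride arm R): planetary set, 23/16/55 teeth
classification: planetary set

planetary set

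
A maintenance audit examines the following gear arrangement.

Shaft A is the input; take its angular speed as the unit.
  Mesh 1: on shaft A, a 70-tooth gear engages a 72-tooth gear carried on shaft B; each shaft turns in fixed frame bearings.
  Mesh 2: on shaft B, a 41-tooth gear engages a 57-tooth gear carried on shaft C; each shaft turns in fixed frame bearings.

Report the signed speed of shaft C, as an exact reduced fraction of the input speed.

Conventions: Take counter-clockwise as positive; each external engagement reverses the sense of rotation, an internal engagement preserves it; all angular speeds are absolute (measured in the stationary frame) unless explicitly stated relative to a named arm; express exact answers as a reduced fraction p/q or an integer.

2-mesh fixed-axis compound train (all bearings frame-fixed)
mesh 1 [70T→72T]: |ω|/ω_in = 1×70/72 = 35/36, sense flips to −
mesh 2 [41T→57T]: |ω|/ω_in = (35/36)×41/57 = 1435/2052, sense flips to +
signed output speed (× input speed) = 1435/2052

1435/2052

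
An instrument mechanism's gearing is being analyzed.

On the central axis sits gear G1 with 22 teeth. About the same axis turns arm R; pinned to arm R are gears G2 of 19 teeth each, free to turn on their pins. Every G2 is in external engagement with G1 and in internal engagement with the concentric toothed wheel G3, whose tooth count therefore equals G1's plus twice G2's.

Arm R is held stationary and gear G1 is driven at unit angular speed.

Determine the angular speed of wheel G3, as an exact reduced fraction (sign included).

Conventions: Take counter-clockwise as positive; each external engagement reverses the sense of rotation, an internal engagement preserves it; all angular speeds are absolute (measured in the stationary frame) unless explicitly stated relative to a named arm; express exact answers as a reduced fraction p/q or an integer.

-11/30

planetary set (22T centre, 19T on arm, 60T internal) — Willis relation
ring teeth: 22 + 2·19 = 60
22(ω_sun−ω_arm) = −60(ω_ring−ω_arm),  ω_arm = 0, ω_sun = 1
ω_ring = 0 − (22/60)(1−0) = -11/30
exact speed ratio = -11/30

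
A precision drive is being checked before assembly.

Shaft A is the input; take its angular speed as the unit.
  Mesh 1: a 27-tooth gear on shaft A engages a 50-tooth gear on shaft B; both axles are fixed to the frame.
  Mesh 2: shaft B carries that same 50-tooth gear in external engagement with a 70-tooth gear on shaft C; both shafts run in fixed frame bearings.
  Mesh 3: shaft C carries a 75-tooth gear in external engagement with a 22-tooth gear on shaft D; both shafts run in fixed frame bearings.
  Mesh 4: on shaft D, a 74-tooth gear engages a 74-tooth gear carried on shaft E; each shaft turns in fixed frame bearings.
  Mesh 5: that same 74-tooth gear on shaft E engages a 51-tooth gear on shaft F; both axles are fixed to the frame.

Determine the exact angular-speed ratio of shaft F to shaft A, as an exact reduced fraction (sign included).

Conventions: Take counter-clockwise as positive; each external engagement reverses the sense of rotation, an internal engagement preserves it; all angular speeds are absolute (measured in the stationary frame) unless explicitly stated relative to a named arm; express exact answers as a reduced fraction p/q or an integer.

-4995/2618

class = fixed-axis compound train [5 meshes; 5 ratios multiply, 5 sense flips]
mesh 1 [27T→50T]: running ratio 27/50, sense −
mesh 2 [50T→70T]: running ratio 27/70, sense +
mesh 3 [75T→22T]: running ratio 405/308, sense −
mesh 4 [74T→74T]: running ratio 405/308, sense +
mesh 5 [74T→51T]: running ratio 4995/2618, sense −
ω_out/ω_in = -4995/2618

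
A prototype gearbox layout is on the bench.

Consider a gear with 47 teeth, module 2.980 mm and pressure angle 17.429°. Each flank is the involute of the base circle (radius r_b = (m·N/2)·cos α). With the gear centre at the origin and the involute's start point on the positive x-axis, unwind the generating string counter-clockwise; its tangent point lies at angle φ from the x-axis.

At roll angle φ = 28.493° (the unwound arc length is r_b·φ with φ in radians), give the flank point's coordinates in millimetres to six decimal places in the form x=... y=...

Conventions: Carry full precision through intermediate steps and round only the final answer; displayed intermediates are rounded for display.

topology: single-mesh involute geometry — m = 2.980, N = 47
pitch radius r_p = m·N/2 = 2.980·47/2 = 70.030000
base radius r_b = r_p·cos α = 70.030000·cos 17.429° = 66.814842
roll angle φ = 28.493° = 0.49729666 rad
x = r_b·(cos φ + φ·sin φ) = 74.572811
y = r_b·(sin φ − φ·cos φ) = 2.671898

x=74.572811 y=2.671898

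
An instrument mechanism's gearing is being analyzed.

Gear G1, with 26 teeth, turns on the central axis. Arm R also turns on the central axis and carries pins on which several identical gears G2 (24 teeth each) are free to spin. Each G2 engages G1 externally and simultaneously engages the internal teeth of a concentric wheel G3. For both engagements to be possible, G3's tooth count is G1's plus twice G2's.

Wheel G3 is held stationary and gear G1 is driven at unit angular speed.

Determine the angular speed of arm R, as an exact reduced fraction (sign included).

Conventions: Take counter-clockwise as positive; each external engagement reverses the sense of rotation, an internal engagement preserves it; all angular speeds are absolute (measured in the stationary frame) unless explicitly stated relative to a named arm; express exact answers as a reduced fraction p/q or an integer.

topology: planetary set — G1 26T / G2 24T / G3 74T, arm = carrier (Willis)
ring teeth: 26 + 2·24 = 74
26(ω_sun−ω_arm) = −74(ω_ring−ω_arm),  ω_ring = 0, ω_sun = 1
26(1−ω_arm) = −74(0−ω_arm)  ⇒  100·ω_arm = 26  ⇒  ω_arm = 13/50
exact speed ratio = 13/50

13/50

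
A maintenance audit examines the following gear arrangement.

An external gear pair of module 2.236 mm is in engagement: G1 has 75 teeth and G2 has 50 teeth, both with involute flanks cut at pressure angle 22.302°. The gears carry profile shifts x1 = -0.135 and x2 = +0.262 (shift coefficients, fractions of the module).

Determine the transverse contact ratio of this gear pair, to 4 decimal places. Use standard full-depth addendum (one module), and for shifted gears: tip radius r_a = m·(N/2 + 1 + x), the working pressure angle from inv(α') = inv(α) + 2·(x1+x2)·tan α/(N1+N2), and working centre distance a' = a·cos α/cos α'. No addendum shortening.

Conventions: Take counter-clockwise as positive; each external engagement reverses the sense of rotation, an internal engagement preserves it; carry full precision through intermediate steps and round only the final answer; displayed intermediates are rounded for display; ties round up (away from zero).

topology: single-mesh involute geometry — m = 2.236, 75T/50T pair
base radii: r_b1 = 77.577724, r_b2 = 51.718483
tip radii: r_a1 = 85.784140, r_a2 = 58.721832
inv(α') = inv(22.302°) + 2·(-0.135+0.262)·tan α/(75+50) = 0.02176081  ⇒  α' = 22.58193°
a' = a·cos α / cos α' = 139.7500·cos 22.302°/cos 22.58193° = 140.032287
action lengths: √(r_a1²−r_b1²) = 36.614415, √(r_a2²−r_b2²) = 27.811007
base pitch p_b = π·m·cos α = 6.499136
CR = (36.614415 + 27.811007 − 140.032287·sin 22.58193°)/6.499136 = 1.639056
contact ratio ≈ 1.6391

1.6391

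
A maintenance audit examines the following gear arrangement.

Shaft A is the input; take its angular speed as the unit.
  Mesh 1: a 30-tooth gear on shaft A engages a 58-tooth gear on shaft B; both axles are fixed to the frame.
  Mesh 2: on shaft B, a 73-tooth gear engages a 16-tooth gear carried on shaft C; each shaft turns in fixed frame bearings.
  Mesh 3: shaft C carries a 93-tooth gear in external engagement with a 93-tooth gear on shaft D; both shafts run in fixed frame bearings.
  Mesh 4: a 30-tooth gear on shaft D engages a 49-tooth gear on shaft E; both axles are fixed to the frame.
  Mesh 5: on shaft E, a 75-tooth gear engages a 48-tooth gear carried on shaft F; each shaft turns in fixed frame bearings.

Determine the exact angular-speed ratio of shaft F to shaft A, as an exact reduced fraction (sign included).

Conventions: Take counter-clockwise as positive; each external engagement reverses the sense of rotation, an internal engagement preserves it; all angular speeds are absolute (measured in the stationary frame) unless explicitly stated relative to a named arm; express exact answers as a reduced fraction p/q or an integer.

-410625/181888

class = fixed-axis compound train [5 meshes; 5 ratios multiply, 5 sense flips]
mesh 1 [30T→58T]: running ratio 15/29, sense −
mesh 2 [73T→16T]: running ratio 1095/464, sense +
mesh 3 [93T→93T]: running ratio 1095/464, sense −
mesh 4 [30T→49T]: running ratio 16425/11368, sense +
mesh 5 [75T→48T]: running ratio 410625/181888, sense −
ω_out/ω_in = -410625/181888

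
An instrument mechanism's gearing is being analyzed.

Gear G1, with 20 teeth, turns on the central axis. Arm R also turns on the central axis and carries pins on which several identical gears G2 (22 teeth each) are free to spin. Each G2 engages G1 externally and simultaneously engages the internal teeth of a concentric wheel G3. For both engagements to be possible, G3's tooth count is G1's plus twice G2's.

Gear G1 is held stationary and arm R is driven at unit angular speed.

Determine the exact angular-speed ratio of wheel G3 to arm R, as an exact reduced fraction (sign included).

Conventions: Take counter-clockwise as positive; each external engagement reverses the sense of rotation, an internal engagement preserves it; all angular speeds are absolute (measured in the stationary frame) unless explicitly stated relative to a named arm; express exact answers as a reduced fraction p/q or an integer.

topology: planetary set — G1 20T / G2 22T / G3 64T, arm = carrier (Willis)
ring teeth: 20 + 2·22 = 64
20(ω_sun−ω_arm) = −64(ω_ring−ω_arm),  ω_sun = 0, ω_arm = 1
ω_ring = 1 − (20/64)(0−1) = 21/16
ω_out/ω_in = 21/16

21/16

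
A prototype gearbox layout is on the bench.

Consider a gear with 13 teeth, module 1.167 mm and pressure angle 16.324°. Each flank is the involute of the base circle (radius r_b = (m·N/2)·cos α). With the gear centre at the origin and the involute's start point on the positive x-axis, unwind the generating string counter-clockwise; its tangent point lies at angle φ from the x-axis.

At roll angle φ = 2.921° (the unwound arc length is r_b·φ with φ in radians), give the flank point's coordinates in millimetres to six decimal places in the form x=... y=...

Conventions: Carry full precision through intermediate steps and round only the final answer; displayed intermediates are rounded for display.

topology: single-mesh involute geometry — m = 1.167, N = 13
pitch radius r_p = m·N/2 = 1.167·13/2 = 7.585500
base radius r_b = r_p·cos α = 7.585500·cos 16.324° = 7.279711
roll angle φ = 2.921° = 0.05098107 rad
x = r_b·(cos φ + φ·sin φ) = 7.289165
y = r_b·(sin φ − φ·cos φ) = 0.000321

x=7.289165 y=0.000321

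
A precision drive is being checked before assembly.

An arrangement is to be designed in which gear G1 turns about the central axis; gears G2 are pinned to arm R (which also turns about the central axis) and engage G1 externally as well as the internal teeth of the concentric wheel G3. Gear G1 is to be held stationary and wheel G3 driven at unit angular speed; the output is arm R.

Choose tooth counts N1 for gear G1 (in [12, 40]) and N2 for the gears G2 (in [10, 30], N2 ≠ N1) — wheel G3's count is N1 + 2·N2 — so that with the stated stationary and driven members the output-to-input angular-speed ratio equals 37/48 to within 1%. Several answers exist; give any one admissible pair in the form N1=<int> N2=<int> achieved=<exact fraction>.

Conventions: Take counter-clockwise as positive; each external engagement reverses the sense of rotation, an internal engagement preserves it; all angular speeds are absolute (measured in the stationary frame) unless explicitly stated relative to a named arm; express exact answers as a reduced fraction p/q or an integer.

topology: planetary set — design target 37/48, arm = carrier (Willis)
Willis with ω_sun = 0: ω_arm/ω_ring = N3/(N1+N3); set equal to 37/48  ⇒  N3/N1 = (37/48)/(1 − 37/48) = 37/11
N3 = N1 + 2·N2  ⇒  N2/N1 = (N3/N1 − 1)/2 = (37/11 − 1)/2 = 13/11
smallest multiple with N1 ≥ 12 and N2 ≥ 10: k = 2  ⇒  N1 = 2·11 = 22, N2 = 2·13 = 26 (N1 ≤ 40, N2 ≤ 30, N2 ≠ N1 ✓), N3 = 22 + 2·26 = 74
check: N3/(N1+N3) with N1 = 22, N3 = 74 gives 37/48; |achieved − target| = 0 ≤ 37/4800 ✓

N1=22 N2=26 achieved=37/48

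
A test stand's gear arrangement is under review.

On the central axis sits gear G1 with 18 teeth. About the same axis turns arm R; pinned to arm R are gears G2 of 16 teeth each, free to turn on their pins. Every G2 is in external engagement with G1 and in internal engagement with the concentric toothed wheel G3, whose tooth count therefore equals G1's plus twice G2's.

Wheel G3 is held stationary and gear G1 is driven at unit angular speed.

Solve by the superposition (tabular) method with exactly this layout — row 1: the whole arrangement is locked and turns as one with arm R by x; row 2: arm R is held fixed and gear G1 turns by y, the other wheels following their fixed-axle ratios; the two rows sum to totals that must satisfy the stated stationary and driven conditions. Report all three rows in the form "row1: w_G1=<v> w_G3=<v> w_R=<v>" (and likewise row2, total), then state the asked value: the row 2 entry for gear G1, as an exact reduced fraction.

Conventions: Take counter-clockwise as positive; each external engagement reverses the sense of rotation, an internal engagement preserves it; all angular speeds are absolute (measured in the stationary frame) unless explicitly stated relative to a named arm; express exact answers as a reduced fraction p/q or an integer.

row1: w_G1=9/34 w_G3=9/34 w_R=9/34
row2: w_G1=25/34 w_G3=-9/34 w_R=0
total: w_G1=1 w_G3=0 w_R=9/34
asked value: 25/34

topology: planetary set — G1 18T / G2 16T / G3 50T, arm = carrier (Willis)
superposition row 1 [locked train]: every member turns x
row 2 (arm held, sun turns y): ω_ring = −(18/50)·y, ω_arm = 0
boundary: total ω_ring = x − (18/50)·y = 0 and total ω_sun = x + y = 1  ⇒  y = 25/34, x = 9/34
row 2 ring = −(18/50)·25/34 = -9/34
totals (row 1 + row 2): sun 9/34 + 25/34 = 1, ring 9/34 + (-9/34) = 0, arm 9/34 + 0 = 9/34
asked cell (row2, sun) = 25/34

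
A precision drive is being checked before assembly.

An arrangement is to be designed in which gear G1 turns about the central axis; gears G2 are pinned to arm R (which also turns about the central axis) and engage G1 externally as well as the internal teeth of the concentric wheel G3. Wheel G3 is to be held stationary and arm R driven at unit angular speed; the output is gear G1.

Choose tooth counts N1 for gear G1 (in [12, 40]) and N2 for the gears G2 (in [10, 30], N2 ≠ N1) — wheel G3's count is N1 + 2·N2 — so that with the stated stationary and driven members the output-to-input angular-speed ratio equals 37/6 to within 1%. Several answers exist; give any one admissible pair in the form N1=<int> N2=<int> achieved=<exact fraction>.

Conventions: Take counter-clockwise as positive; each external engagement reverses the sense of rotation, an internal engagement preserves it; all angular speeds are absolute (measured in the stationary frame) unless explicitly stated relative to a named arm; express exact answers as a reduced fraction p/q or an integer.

design class (target 37/6): planetary set
Willis with ω_ring = 0: ω_sun/ω_arm = (N1+N3)/N1; set equal to 37/6  ⇒  N3/N1 = 37/6 − 1 = 31/6
N3 = N1 + 2·N2  ⇒  N2/N1 = (N3/N1 − 1)/2 = (31/6 − 1)/2 = 25/12
smallest multiple with N1 ≥ 12 and N2 ≥ 10: k = 1  ⇒  N1 = 1·12 = 12, N2 = 1·25 = 25 (N1 ≤ 40, N2 ≤ 30, N2 ≠ N1 ✓), N3 = 12 + 2·25 = 62
check: (N1+N3)/N1 with N1 = 12, N3 = 62 gives 37/6; |achieved − target| = 0 ≤ 37/600 ✓

N1=12 N2=25 achieved=37/6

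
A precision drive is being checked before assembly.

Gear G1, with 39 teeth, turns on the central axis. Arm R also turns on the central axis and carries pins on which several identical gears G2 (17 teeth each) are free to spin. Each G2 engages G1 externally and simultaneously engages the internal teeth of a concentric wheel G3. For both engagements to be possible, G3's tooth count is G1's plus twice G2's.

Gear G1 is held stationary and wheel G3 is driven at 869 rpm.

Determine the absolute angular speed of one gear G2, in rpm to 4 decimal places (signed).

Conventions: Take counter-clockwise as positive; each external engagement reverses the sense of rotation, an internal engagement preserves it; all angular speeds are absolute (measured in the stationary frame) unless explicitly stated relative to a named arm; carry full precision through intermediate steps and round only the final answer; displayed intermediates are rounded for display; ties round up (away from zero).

+1865.7941 rpm

planetary set (39T centre, 17T on arm, 73T internal) — Willis relation
normalise by the input: solve with ω_ring = 1, then scale by 869 rpm
ring teeth: 39 + 2·17 = 73
39(ω_sun−ω_arm) = −73(ω_ring−ω_arm),  ω_sun = 0, ω_ring = 1
39(0−ω_arm) = −73(1−ω_arm)  ⇒  112·ω_arm = 73  ⇒  ω_arm = 73/112
sun–planet mesh: 39·(0−73/112) = −17·(ω_p−ω_arm)  ⇒  ω_p−ω_arm = 2847/1904
ω_p = 73/112 + 2847/1904 = 73/34
scale: ω_p = 73/34 × 869 rpm = +1865.7941 rpm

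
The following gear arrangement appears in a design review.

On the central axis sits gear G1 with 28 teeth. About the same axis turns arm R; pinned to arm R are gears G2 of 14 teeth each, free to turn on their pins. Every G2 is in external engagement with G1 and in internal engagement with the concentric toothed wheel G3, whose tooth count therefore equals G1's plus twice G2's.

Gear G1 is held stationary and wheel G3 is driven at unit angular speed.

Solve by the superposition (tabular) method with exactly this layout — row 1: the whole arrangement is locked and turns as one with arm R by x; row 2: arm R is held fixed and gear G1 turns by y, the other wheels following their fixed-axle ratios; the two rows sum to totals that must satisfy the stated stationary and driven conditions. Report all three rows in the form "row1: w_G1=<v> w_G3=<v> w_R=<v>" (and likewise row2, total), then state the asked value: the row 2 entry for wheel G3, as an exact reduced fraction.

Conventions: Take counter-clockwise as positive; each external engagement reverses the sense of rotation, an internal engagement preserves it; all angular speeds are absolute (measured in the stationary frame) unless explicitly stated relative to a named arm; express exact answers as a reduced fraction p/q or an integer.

topology: planetary set — G1 28T / G2 14T / G3 56T, arm = carrier (Willis)
row 1: whole set turns with the arm by x
row 2: sun turns y, ring = −(28/56)·y, arm 0
boundary: total ω_sun = x + y = 0 and total ω_ring = x − (28/56)·y = 1  ⇒  y = -2/3, x = 2/3
row 2 ring = −(28/56)·(-2/3) = 1/3
totals (row 1 + row 2): sun 2/3 + (-2/3) = 0, ring 2/3 + 1/3 = 1, arm 2/3 + 0 = 2/3
asked cell (row2, ring) = 1/3

row1: w_G1=2/3 w_G3=2/3 w_R=2/3
row2: w_G1=-2/3 w_G3=1/3 w_R=0
total: w_G1=0 w_G3=1 w_R=2/3
asked value: 1/3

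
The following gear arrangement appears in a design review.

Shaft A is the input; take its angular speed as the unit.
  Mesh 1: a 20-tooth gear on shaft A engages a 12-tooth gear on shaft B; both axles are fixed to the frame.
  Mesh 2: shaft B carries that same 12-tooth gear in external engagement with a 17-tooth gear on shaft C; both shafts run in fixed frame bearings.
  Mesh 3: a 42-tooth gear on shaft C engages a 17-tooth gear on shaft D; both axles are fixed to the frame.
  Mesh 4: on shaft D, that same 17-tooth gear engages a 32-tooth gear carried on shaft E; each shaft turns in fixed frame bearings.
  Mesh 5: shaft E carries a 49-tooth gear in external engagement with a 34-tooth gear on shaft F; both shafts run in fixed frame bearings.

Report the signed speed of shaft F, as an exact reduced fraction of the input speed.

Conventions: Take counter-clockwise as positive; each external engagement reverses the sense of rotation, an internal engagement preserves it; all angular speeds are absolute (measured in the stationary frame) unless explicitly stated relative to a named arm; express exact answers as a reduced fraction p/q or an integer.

5-mesh fixed-axis compound train (all bearings frame-fixed)
mesh 1 [20T→12T]: |ω|/ω_in = 1×20/12 = 5/3, sense flips to −
mesh 2 [12T→17T]: |ω|/ω_in = (5/3)×12/17 = 20/17, sense flips to +
mesh 3 [42T→17T]: |ω|/ω_in = (20/17)×42/17 = 840/289, sense flips to −
mesh 4 [17T→32T]: |ω|/ω_in = (840/289)×17/32 = 105/68, sense flips to +
mesh 5 [49T→34T]: |ω|/ω_in = (105/68)×49/34 = 5145/2312, sense flips to −
signed output speed (× input speed) = -5145/2312

-5145/2312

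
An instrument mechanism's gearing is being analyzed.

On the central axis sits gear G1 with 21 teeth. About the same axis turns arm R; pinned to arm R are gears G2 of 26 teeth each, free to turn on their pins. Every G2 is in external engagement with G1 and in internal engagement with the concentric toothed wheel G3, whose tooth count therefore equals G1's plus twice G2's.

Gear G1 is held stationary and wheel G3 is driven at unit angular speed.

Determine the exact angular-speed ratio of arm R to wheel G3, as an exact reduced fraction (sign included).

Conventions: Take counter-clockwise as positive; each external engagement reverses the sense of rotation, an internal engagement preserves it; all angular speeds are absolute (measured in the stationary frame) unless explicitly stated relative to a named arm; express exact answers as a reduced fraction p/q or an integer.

planetary set (21T centre, 26T on arm, 73T internal) — Willis relation
ring teeth: 21 + 2·26 = 73
21(ω_sun−ω_arm) = −73(ω_ring−ω_arm),  ω_sun = 0, ω_ring = 1
21(0−ω_arm) = −73(1−ω_arm)  ⇒  94·ω_arm = 73  ⇒  ω_arm = 73/94
ω_out/ω_in = 73/94

73/94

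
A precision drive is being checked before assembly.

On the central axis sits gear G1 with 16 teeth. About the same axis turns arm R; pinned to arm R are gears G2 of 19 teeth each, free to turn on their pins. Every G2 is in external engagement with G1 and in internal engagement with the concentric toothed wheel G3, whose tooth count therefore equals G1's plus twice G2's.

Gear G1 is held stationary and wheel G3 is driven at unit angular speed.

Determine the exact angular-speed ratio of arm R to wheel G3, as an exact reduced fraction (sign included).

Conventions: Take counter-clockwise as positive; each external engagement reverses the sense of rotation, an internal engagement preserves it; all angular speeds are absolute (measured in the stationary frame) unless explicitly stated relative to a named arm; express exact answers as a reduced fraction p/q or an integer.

class = planetary set [G3 = 16+2·19 = 54; Willis about the carrier]
ring teeth: 16 + 2·19 = 54
16(ω_sun−ω_arm) = −54(ω_ring−ω_arm),  ω_sun = 0, ω_ring = 1
16(0−ω_arm) = −54(1−ω_arm)  ⇒  70·ω_arm = 54  ⇒  ω_arm = 27/35
ω_out/ω_in = 27/35

27/35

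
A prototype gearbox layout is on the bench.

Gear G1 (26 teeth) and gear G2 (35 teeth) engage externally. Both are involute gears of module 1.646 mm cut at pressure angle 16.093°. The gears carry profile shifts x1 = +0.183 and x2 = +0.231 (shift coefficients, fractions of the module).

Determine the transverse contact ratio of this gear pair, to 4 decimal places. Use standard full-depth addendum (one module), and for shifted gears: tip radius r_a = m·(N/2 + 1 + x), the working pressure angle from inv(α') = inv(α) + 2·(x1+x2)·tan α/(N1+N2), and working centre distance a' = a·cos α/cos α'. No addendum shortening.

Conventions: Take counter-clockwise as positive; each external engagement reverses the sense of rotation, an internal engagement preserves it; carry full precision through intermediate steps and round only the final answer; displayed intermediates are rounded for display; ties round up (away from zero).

1.7282

single-mesh involute tooth geometry (26T engaging 35T at module 1.646)
base radii: r_b1 = 20.559477, r_b2 = 27.676219
tip radii: r_a1 = 23.345218, r_a2 = 30.831226
inv(α') = inv(16.093°) + 2·(+0.183+0.231)·tan α/(26+35) = 0.01154306  ⇒  α' = 18.41444°
a' = a·cos α / cos α' = 50.2030·cos 16.093°/cos 18.41444° = 50.838826
action lengths: √(r_a1²−r_b1²) = 11.059254, √(r_a2²−r_b2²) = 13.586441
base pitch p_b = π·m·cos α = 4.968423
CR = (11.059254 + 13.586441 − 50.838826·sin 18.41444°)/4.968423 = 1.728176
contact ratio ≈ 1.7282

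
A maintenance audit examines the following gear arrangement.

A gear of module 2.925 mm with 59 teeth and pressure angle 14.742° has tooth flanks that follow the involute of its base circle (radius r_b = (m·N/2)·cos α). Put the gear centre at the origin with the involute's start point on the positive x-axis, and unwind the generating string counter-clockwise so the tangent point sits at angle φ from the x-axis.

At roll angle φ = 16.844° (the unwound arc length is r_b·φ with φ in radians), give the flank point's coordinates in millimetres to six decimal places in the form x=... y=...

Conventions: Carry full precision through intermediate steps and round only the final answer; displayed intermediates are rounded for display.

class = single-mesh tooth geometry [base-circle involute, m = 2.925, 59T]
pitch radius r_p = m·N/2 = 2.925·59/2 = 86.287500
base radius r_b = r_p·cos α = 86.287500·cos 14.742° = 83.447043
roll angle φ = 16.844° = 0.29398326 rad
x = r_b·(cos φ + φ·sin φ) = 86.975507
y = r_b·(sin φ − φ·cos φ) = 0.700647

x=86.975507 y=0.700647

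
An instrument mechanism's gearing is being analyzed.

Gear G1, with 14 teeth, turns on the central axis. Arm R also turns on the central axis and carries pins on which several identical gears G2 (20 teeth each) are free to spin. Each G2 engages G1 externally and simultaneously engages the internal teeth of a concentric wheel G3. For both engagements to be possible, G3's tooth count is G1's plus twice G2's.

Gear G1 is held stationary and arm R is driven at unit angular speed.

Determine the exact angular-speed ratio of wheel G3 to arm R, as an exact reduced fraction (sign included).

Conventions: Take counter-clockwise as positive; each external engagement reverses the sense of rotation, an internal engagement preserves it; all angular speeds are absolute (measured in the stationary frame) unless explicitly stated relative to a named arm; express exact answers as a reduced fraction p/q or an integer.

34/27

class = planetary set [G3 = 14+2·20 = 54; Willis about the carrier]
ring teeth: 14 + 2·20 = 54
14(ω_sun−ω_arm) = −54(ω_ring−ω_arm),  ω_sun = 0, ω_arm = 1
ω_ring = 1 − (14/54)(0−1) = 34/27
ω_out/ω_in = 34/27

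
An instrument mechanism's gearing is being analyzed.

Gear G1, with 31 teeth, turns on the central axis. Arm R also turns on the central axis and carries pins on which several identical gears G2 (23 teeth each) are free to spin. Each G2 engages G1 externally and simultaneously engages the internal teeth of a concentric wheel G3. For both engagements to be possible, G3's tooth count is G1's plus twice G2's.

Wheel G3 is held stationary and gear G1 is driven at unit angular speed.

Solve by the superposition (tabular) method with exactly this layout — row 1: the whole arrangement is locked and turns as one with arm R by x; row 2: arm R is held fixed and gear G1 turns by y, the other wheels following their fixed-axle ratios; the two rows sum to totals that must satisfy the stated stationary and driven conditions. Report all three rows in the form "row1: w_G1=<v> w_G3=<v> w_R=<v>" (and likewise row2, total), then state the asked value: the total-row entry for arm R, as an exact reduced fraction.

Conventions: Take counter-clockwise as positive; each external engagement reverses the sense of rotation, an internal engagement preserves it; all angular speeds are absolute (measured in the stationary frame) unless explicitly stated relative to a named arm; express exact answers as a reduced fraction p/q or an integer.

row1: w_G1=31/108 w_G3=31/108 w_R=31/108
row2: w_G1=77/108 w_G3=-31/108 w_R=0
total: w_G1=1 w_G3=0 w_R=31/108
asked value: 31/108

topology: planetary set — G1 31T / G2 23T / G3 77T, arm = carrier (Willis)
row 1: whole set turns with the arm by x
row 2 (arm held, sun turns y): ω_ring = −(31/77)·y, ω_arm = 0
boundary: total ω_ring = x − (31/77)·y = 0 and total ω_sun = x + y = 1  ⇒  y = 77/108, x = 31/108
row 2 ring = −(31/77)·77/108 = -31/108
totals (row 1 + row 2): sun 31/108 + 77/108 = 1, ring 31/108 + (-31/108) = 0, arm 31/108 + 0 = 31/108
asked cell (total, arm) = 31/108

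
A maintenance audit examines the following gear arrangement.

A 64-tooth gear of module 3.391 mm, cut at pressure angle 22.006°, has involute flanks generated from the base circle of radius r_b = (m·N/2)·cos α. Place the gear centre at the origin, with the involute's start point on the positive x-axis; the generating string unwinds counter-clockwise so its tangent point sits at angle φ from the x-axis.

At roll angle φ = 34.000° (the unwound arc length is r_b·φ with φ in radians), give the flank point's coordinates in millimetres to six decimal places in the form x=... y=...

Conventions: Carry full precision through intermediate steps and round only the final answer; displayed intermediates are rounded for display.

recognized (one wheel, involute flank): single-mesh tooth geometry, m = 3.391, N = 64
pitch radius r_p = m·N/2 = 3.391·64/2 = 108.512000
base radius r_b = r_p·cos α = 108.512000·cos 22.006° = 100.606317
roll angle φ = 34.000° = 0.59341195 rad
x = r_b·(cos φ + φ·sin φ) = 116.790787
y = r_b·(sin φ − φ·cos φ) = 6.763974

x=116.790787 y=6.763974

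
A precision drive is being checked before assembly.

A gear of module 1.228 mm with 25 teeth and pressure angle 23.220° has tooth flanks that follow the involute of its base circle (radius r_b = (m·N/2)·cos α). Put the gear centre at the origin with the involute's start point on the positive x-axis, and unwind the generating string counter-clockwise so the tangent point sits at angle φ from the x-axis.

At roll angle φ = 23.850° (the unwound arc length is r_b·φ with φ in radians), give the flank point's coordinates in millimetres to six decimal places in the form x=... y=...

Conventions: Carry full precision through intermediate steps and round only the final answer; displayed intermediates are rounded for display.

single-mesh involute tooth geometry (25T wheel at module 1.228)
pitch radius r_p = m·N/2 = 1.228·25/2 = 15.350000
base radius r_b = r_p·cos α = 15.350000·cos 23.220° = 14.106616
roll angle φ = 23.850° = 0.41626103 rad
x = r_b·(cos φ + φ·sin φ) = 15.276331
y = r_b·(sin φ − φ·cos φ) = 0.333315

x=15.276331 y=0.333315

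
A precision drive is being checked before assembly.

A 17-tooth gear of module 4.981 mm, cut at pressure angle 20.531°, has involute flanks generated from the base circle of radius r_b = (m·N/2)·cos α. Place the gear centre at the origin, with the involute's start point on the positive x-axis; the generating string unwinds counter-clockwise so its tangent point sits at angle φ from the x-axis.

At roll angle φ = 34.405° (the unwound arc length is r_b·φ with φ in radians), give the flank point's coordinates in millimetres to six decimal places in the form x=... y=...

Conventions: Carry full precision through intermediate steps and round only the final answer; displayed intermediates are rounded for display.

x=46.165986 y=2.759749

class = single-mesh tooth geometry [base-circle involute, m = 4.981, 17T]
pitch radius r_p = m·N/2 = 4.981·17/2 = 42.338500
base radius r_b = r_p·cos α = 42.338500·cos 20.531° = 39.649267
roll angle φ = 34.405° = 0.60048053 rad
x = r_b·(cos φ + φ·sin φ) = 46.165986
y = r_b·(sin φ − φ·cos φ) = 2.759749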